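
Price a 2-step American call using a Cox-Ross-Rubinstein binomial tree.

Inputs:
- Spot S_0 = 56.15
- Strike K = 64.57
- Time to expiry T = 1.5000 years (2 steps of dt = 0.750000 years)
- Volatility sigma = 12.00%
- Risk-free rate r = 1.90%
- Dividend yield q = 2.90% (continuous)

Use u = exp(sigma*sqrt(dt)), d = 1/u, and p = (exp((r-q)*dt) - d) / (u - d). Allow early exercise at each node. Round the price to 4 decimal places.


dt = T/N = 0.750000
u = exp(sigma*sqrt(dt)) = 1.109515; d = 1/u = 0.901295
p = (exp((r-q)*dt) - d) / (u - d) = 0.438158
Discount per step: exp(-r*dt) = 0.985851
Stock lattice S(k, i) with i counting down-moves:
  k=0: S(0,0) = 56.1500
  k=1: S(1,0) = 62.2993; S(1,1) = 50.6077
  k=2: S(2,0) = 69.1220; S(2,1) = 56.1500; S(2,2) = 45.6124
Terminal payoffs V(N, i) = max(S_T - K, 0):
  V(2,0) = 4.551981; V(2,1) = 0.000000; V(2,2) = 0.000000
Backward induction: V(k, i) = exp(-r*dt) * [p * V(k+1, i) + (1-p) * V(k+1, i+1)]; then take max(V_cont, immediate exercise) for American.
  V(1,0) = exp(-r*dt) * [p*4.551981 + (1-p)*0.000000] = 1.966266; exercise = 0.000000; V(1,0) = max -> 1.966266
  V(1,1) = exp(-r*dt) * [p*0.000000 + (1-p)*0.000000] = 0.000000; exercise = 0.000000; V(1,1) = max -> 0.000000
  V(0,0) = exp(-r*dt) * [p*1.966266 + (1-p)*0.000000] = 0.849345; exercise = 0.000000; V(0,0) = max -> 0.849345

Answer: Price = V(0,0) = 0.8493


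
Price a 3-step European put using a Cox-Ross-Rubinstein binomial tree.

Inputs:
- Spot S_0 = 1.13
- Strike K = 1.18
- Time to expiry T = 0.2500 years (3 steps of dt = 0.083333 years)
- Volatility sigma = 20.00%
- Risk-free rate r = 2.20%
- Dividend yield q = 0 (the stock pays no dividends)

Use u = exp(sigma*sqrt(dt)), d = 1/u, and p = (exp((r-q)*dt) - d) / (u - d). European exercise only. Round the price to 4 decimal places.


Answer: Price = V(0,0) = 0.0705

Derivation:
dt = T/N = 0.083333
u = exp(sigma*sqrt(dt)) = 1.059434; d = 1/u = 0.943900
p = (exp((r-q)*dt) - d) / (u - d) = 0.501453
Discount per step: exp(-r*dt) = 0.998168
Stock lattice S(k, i) with i counting down-moves:
  k=0: S(0,0) = 1.1300
  k=1: S(1,0) = 1.1972; S(1,1) = 1.0666
  k=2: S(2,0) = 1.2683; S(2,1) = 1.1300; S(2,2) = 1.0068
  k=3: S(3,0) = 1.3437; S(3,1) = 1.1972; S(3,2) = 1.0666; S(3,3) = 0.9503
Terminal payoffs V(N, i) = max(K - S_T, 0):
  V(3,0) = 0.000000; V(3,1) = 0.000000; V(3,2) = 0.113393; V(3,3) = 0.229709
Backward induction: V(k, i) = exp(-r*dt) * [p * V(k+1, i) + (1-p) * V(k+1, i+1)].
  V(2,0) = exp(-r*dt) * [p*0.000000 + (1-p)*0.000000] = 0.000000
  V(2,1) = exp(-r*dt) * [p*0.000000 + (1-p)*0.113393] = 0.056428
  V(2,2) = exp(-r*dt) * [p*0.113393 + (1-p)*0.229709] = 0.171068
  V(1,0) = exp(-r*dt) * [p*0.000000 + (1-p)*0.056428] = 0.028081
  V(1,1) = exp(-r*dt) * [p*0.056428 + (1-p)*0.171068] = 0.113374
  V(0,0) = exp(-r*dt) * [p*0.028081 + (1-p)*0.113374] = 0.070474


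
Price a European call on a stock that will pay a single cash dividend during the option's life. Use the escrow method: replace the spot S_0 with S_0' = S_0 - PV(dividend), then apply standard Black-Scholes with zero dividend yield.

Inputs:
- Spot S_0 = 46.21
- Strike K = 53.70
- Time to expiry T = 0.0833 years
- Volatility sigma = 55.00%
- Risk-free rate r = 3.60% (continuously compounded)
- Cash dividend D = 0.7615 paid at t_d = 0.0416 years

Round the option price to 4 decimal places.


Answer: Price = 0.6124

Derivation:
PV(D) = D * exp(-r * t_d) = 0.7615 * 0.99850352 = 0.76036043
S_0' = S_0 - PV(D) = 46.2100 - 0.76036043 = 45.44963957
d1 = (ln(S_0'/K) + (r + sigma^2/2)*T) / (sigma*sqrt(T)) = -0.95256771
d2 = d1 - sigma*sqrt(T) = -1.11130728
exp(-rT) = 0.99700569
N(d1) = 0.17040457; N(d2) = 0.13321805
C = S_0' * N(d1) - K * exp(-rT) * N(d2) = 45.44963957 * 0.17040457 - 53.7000 * 0.99700569 * 0.13321805 = 0.6124


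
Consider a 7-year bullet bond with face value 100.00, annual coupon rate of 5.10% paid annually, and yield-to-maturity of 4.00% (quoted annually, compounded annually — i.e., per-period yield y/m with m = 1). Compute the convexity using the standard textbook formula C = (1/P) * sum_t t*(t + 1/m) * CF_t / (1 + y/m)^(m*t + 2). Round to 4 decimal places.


Answer: Convexity = 42.9078

Derivation:
Coupon per period c = face * coupon_rate / m = 5.100000
Periods per year m = 1; per-period yield y/m = 0.040000
Number of cashflows N = 7
Cashflows (t years, CF_t, discount factor 1/(1+y/m)^(m*t), PV):
  t = 1.0000: CF_t = 5.100000, DF = 0.961538, PV = 4.903846
  t = 2.0000: CF_t = 5.100000, DF = 0.924556, PV = 4.715237
  t = 3.0000: CF_t = 5.100000, DF = 0.888996, PV = 4.533881
  t = 4.0000: CF_t = 5.100000, DF = 0.854804, PV = 4.359501
  t = 5.0000: CF_t = 5.100000, DF = 0.821927, PV = 4.191828
  t = 6.0000: CF_t = 5.100000, DF = 0.790315, PV = 4.030604
  t = 7.0000: CF_t = 105.100000, DF = 0.759918, PV = 79.867362
Price P = sum_t PV_t = 106.602260
Convexity numerator sum_t t*(t + 1/m) * CF_t / (1+y/m)^(m*t + 2):
  t = 1.0000: term = 9.067763
  t = 2.0000: term = 26.157008
  t = 3.0000: term = 50.301939
  t = 4.0000: term = 80.612082
  t = 5.0000: term = 116.267425
  t = 6.0000: term = 156.513842
  t = 7.0000: term = 4135.144491
Convexity = (1/P) * sum = 4574.064550 / 106.602260 = 42.907763


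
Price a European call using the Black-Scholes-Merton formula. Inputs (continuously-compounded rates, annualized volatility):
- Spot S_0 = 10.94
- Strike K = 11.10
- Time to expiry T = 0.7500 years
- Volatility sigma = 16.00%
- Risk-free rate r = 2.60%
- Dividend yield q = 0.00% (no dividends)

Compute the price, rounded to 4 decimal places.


Answer: Price = 0.6303

Derivation:
d1 = (ln(S/K) + (r - q + 0.5*sigma^2) * T) / (sigma * sqrt(T)) = 0.10522706
d2 = d1 - sigma * sqrt(T) = -0.03333701
exp(-rT) = 0.98068890; exp(-qT) = 1.00000000
C = S_0 * exp(-qT) * N(d1) - K * exp(-rT) * N(d2)
N(d1) = 0.54190218; N(d2) = 0.48670292
C = 10.9400 * 1.00000000 * 0.54190218 - 11.1000 * 0.98068890 * 0.48670292 = 0.6303


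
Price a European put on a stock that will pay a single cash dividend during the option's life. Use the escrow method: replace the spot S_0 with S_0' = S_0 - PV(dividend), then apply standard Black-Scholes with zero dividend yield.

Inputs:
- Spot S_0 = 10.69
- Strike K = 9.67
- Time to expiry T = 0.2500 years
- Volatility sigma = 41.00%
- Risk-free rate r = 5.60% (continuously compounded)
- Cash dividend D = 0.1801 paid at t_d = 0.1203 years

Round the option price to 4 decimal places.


PV(D) = D * exp(-r * t_d) = 0.1801 * 0.99328584 = 0.17889078
S_0' = S_0 - PV(D) = 10.6900 - 0.17889078 = 10.51110922
d1 = (ln(S_0'/K) + (r + sigma^2/2)*T) / (sigma*sqrt(T)) = 0.57764346
d2 = d1 - sigma*sqrt(T) = 0.37264346
exp(-rT) = 0.98609754
N(-d1) = 0.28175243; N(-d2) = 0.35470691
P = K * exp(-rT) * N(-d2) - S_0' * N(-d1) = 9.6700 * 0.98609754 * 0.35470691 - 10.51110922 * 0.28175243 = 0.4208

Answer: Price = 0.4208


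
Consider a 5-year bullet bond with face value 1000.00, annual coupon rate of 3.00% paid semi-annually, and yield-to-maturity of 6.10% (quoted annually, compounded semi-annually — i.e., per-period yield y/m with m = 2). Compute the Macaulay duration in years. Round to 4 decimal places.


Coupon per period c = face * coupon_rate / m = 15.000000
Periods per year m = 2; per-period yield y/m = 0.030500
Number of cashflows N = 10
Cashflows (t years, CF_t, discount factor 1/(1+y/m)^(m*t), PV):
  t = 0.5000: CF_t = 15.000000, DF = 0.970403, PV = 14.556041
  t = 1.0000: CF_t = 15.000000, DF = 0.941681, PV = 14.125222
  t = 1.5000: CF_t = 15.000000, DF = 0.913810, PV = 13.707153
  t = 2.0000: CF_t = 15.000000, DF = 0.886764, PV = 13.301459
  t = 2.5000: CF_t = 15.000000, DF = 0.860518, PV = 12.907772
  t = 3.0000: CF_t = 15.000000, DF = 0.835049, PV = 12.525737
  t = 3.5000: CF_t = 15.000000, DF = 0.810334, PV = 12.155009
  t = 4.0000: CF_t = 15.000000, DF = 0.786350, PV = 11.795254
  t = 4.5000: CF_t = 15.000000, DF = 0.763076, PV = 11.446146
  t = 5.0000: CF_t = 1015.000000, DF = 0.740491, PV = 751.598805
Price P = sum_t PV_t = 868.118598
Macaulay numerator sum_t t * PV_t:
  t * PV_t at t = 0.5000: 7.278020
  t * PV_t at t = 1.0000: 14.125222
  t * PV_t at t = 1.5000: 20.560730
  t * PV_t at t = 2.0000: 26.602918
  t * PV_t at t = 2.5000: 32.269429
  t * PV_t at t = 3.0000: 37.577210
  t * PV_t at t = 3.5000: 42.542532
  t * PV_t at t = 4.0000: 47.181015
  t * PV_t at t = 4.5000: 51.507659
  t * PV_t at t = 5.0000: 3757.994026
Macaulay duration D = (sum_t t * PV_t) / P = 4037.638761 / 868.118598 = 4.651022

Answer: Macaulay duration = 4.6510 years


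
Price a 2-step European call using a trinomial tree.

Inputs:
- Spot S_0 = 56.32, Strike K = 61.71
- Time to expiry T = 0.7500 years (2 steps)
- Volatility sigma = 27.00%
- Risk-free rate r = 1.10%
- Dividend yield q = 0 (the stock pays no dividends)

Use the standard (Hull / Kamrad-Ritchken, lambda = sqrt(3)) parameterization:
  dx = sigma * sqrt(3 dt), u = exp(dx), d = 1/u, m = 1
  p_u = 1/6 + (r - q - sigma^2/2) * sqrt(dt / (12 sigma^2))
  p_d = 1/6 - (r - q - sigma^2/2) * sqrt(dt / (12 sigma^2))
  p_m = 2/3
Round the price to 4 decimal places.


dt = T/N = 0.375000; dx = sigma*sqrt(3*dt) = 0.286378
u = exp(dx) = 1.331596; d = 1/u = 0.750979
p_u = 0.150004, p_m = 0.666667, p_d = 0.183330
Discount per step: exp(-r*dt) = 0.995883
Stock lattice S(k, j) with j the centered position index:
  k=0: S(0,+0) = 56.3200
  k=1: S(1,-1) = 42.2951; S(1,+0) = 56.3200; S(1,+1) = 74.9955
  k=2: S(2,-2) = 31.7627; S(2,-1) = 42.2951; S(2,+0) = 56.3200; S(2,+1) = 74.9955; S(2,+2) = 99.8637
Terminal payoffs V(N, j) = max(S_T - K, 0):
  V(2,-2) = 0.000000; V(2,-1) = 0.000000; V(2,+0) = 0.000000; V(2,+1) = 13.285488; V(2,+2) = 38.153695
Backward induction: V(k, j) = exp(-r*dt) * [p_u * V(k+1, j+1) + p_m * V(k+1, j) + p_d * V(k+1, j-1)]
  V(1,-1) = exp(-r*dt) * [p_u*0.000000 + p_m*0.000000 + p_d*0.000000] = 0.000000
  V(1,+0) = exp(-r*dt) * [p_u*13.285488 + p_m*0.000000 + p_d*0.000000] = 1.984670
  V(1,+1) = exp(-r*dt) * [p_u*38.153695 + p_m*13.285488 + p_d*0.000000] = 14.520173
  V(0,+0) = exp(-r*dt) * [p_u*14.520173 + p_m*1.984670 + p_d*0.000000] = 3.486782

Answer: Price = V(0,0) = 3.4868


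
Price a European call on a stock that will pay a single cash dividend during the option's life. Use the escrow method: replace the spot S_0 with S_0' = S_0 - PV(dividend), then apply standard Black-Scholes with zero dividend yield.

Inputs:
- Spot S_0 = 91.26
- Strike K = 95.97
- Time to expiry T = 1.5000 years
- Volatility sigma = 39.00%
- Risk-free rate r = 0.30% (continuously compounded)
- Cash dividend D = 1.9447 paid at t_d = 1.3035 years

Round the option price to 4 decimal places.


PV(D) = D * exp(-r * t_d) = 1.9447 * 0.99609714 = 1.93711010
S_0' = S_0 - PV(D) = 91.2600 - 1.93711010 = 89.32288990
d1 = (ln(S_0'/K) + (r + sigma^2/2)*T) / (sigma*sqrt(T)) = 0.09797360
d2 = d1 - sigma*sqrt(T) = -0.37967690
exp(-rT) = 0.99551011
N(d1) = 0.53902337; N(d2) = 0.35209263
C = S_0' * N(d1) - K * exp(-rT) * N(d2) = 89.32288990 * 0.53902337 - 95.9700 * 0.99551011 * 0.35209263 = 14.5085

Answer: Price = 14.5085


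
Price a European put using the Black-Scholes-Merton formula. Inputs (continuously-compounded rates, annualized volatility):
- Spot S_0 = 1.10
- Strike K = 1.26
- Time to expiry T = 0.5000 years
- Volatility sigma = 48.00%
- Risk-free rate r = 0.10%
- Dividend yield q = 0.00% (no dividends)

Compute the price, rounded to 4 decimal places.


d1 = (ln(S/K) + (r - q + 0.5*sigma^2) * T) / (sigma * sqrt(T)) = -0.22893036
d2 = d1 - sigma * sqrt(T) = -0.56834162
exp(-rT) = 0.99950012; exp(-qT) = 1.00000000
P = K * exp(-rT) * N(-d2) - S_0 * exp(-qT) * N(-d1)
N(-d1) = 0.59053848; N(-d2) = 0.71509849
P = 1.2600 * 0.99950012 * 0.71509849 - 1.1000 * 1.00000000 * 0.59053848 = 0.2510

Answer: Price = 0.2510


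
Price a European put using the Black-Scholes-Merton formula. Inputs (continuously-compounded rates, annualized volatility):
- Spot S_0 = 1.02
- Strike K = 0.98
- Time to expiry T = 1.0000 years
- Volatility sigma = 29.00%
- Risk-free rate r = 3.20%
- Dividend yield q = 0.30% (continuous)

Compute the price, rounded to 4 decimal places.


d1 = (ln(S/K) + (r - q + 0.5*sigma^2) * T) / (sigma * sqrt(T)) = 0.38294943
d2 = d1 - sigma * sqrt(T) = 0.09294943
exp(-rT) = 0.96850658; exp(-qT) = 0.99700450
P = K * exp(-rT) * N(-d2) - S_0 * exp(-qT) * N(-d1)
N(-d1) = 0.35087863; N(-d2) = 0.46297187
P = 0.9800 * 0.96850658 * 0.46297187 - 1.0200 * 0.99700450 * 0.35087863 = 0.0826

Answer: Price = 0.0826


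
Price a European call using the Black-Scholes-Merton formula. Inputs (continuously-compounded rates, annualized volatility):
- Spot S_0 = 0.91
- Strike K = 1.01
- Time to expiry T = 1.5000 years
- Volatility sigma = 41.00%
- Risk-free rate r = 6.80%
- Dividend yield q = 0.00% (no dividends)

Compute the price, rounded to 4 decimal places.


d1 = (ln(S/K) + (r - q + 0.5*sigma^2) * T) / (sigma * sqrt(T)) = 0.24657000
d2 = d1 - sigma * sqrt(T) = -0.25557540
exp(-rT) = 0.90302955; exp(-qT) = 1.00000000
C = S_0 * exp(-qT) * N(d1) - K * exp(-rT) * N(d2)
N(d1) = 0.59737949; N(d2) = 0.39913936
C = 0.9100 * 1.00000000 * 0.59737949 - 1.0100 * 0.90302955 * 0.39913936 = 0.1796

Answer: Price = 0.1796


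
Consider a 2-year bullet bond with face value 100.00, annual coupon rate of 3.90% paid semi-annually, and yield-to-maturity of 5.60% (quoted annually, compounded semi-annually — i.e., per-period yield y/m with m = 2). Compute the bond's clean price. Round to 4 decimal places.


Coupon per period c = face * coupon_rate / m = 1.950000
Periods per year m = 2; per-period yield y/m = 0.028000
Number of cashflows N = 4
Cashflows (t years, CF_t, discount factor 1/(1+y/m)^(m*t), PV):
  t = 0.5000: CF_t = 1.950000, DF = 0.972763, PV = 1.896887
  t = 1.0000: CF_t = 1.950000, DF = 0.946267, PV = 1.845221
  t = 1.5000: CF_t = 1.950000, DF = 0.920493, PV = 1.794962
  t = 2.0000: CF_t = 101.950000, DF = 0.895422, PV = 91.288227
Price P = sum_t PV_t = 96.825297

Answer: Price = 96.8253


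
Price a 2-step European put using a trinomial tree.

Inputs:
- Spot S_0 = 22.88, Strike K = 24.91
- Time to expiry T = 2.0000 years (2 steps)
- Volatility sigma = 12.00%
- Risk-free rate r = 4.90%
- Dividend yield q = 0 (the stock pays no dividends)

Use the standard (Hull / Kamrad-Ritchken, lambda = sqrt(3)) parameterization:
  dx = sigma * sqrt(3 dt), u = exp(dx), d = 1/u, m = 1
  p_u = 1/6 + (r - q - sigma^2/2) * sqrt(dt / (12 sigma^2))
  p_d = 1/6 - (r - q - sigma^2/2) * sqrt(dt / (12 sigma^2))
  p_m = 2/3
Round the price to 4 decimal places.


Answer: Price = V(0,0) = 1.4273

Derivation:
dt = T/N = 1.000000; dx = sigma*sqrt(3*dt) = 0.207846
u = exp(dx) = 1.231024; d = 1/u = 0.812332
p_u = 0.267222, p_m = 0.666667, p_d = 0.066111
Discount per step: exp(-r*dt) = 0.952181
Stock lattice S(k, j) with j the centered position index:
  k=0: S(0,+0) = 22.8800
  k=1: S(1,-1) = 18.5862; S(1,+0) = 22.8800; S(1,+1) = 28.1658
  k=2: S(2,-2) = 15.0981; S(2,-1) = 18.5862; S(2,+0) = 22.8800; S(2,+1) = 28.1658; S(2,+2) = 34.6728
Terminal payoffs V(N, j) = max(K - S_T, 0):
  V(2,-2) = 9.811869; V(2,-1) = 6.323843; V(2,+0) = 2.030000; V(2,+1) = 0.000000; V(2,+2) = 0.000000
Backward induction: V(k, j) = exp(-r*dt) * [p_u * V(k+1, j+1) + p_m * V(k+1, j) + p_d * V(k+1, j-1)]
  V(1,-1) = exp(-r*dt) * [p_u*2.030000 + p_m*6.323843 + p_d*9.811869] = 5.148475
  V(1,+0) = exp(-r*dt) * [p_u*0.000000 + p_m*2.030000 + p_d*6.323843] = 1.686705
  V(1,+1) = exp(-r*dt) * [p_u*0.000000 + p_m*0.000000 + p_d*2.030000] = 0.127789
  V(0,+0) = exp(-r*dt) * [p_u*0.127789 + p_m*1.686705 + p_d*5.148475] = 1.427311


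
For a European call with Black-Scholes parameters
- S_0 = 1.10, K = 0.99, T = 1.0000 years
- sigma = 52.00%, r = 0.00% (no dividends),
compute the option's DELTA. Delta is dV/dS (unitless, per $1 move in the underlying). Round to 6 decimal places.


Answer: Delta = 0.678180

Derivation:
d1 = 0.4626163763; d2 = -0.0573836237
phi(d1) = 0.3584573876; exp(-qT) = 1.0000000000; exp(-rT) = 1.0000000000
N(d1) = 0.6781803159
Delta = exp(-qT) * N(d1) = 1.0000000000 * 0.6781803159 = 0.678180


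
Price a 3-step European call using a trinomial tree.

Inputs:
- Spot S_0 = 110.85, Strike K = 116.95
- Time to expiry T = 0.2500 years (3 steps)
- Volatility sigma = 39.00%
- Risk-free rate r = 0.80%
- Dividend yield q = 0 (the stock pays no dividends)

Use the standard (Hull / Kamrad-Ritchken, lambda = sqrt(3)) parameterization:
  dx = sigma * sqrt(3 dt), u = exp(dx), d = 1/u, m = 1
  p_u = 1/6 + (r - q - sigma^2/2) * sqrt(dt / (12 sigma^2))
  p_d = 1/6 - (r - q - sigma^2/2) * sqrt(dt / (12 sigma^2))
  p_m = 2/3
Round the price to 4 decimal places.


Answer: Price = V(0,0) = 6.2684

Derivation:
dt = T/N = 0.083333; dx = sigma*sqrt(3*dt) = 0.195000
u = exp(dx) = 1.215311; d = 1/u = 0.822835
p_u = 0.152126, p_m = 0.666667, p_d = 0.181207
Discount per step: exp(-r*dt) = 0.999334
Stock lattice S(k, j) with j the centered position index:
  k=0: S(0,+0) = 110.8500
  k=1: S(1,-1) = 91.2112; S(1,+0) = 110.8500; S(1,+1) = 134.7172
  k=2: S(2,-2) = 75.0518; S(2,-1) = 91.2112; S(2,+0) = 110.8500; S(2,+1) = 134.7172; S(2,+2) = 163.7233
  k=3: S(3,-3) = 61.7552; S(3,-2) = 75.0518; S(3,-1) = 91.2112; S(3,+0) = 110.8500; S(3,+1) = 134.7172; S(3,+2) = 163.7233; S(3,+3) = 198.9748
Terminal payoffs V(N, j) = max(S_T - K, 0):
  V(3,-3) = 0.000000; V(3,-2) = 0.000000; V(3,-1) = 0.000000; V(3,+0) = 0.000000; V(3,+1) = 17.767223; V(3,+2) = 46.773321; V(3,+3) = 82.024751
Backward induction: V(k, j) = exp(-r*dt) * [p_u * V(k+1, j+1) + p_m * V(k+1, j) + p_d * V(k+1, j-1)]
  V(2,-2) = exp(-r*dt) * [p_u*0.000000 + p_m*0.000000 + p_d*0.000000] = 0.000000
  V(2,-1) = exp(-r*dt) * [p_u*0.000000 + p_m*0.000000 + p_d*0.000000] = 0.000000
  V(2,+0) = exp(-r*dt) * [p_u*17.767223 + p_m*0.000000 + p_d*0.000000] = 2.701056
  V(2,+1) = exp(-r*dt) * [p_u*46.773321 + p_m*17.767223 + p_d*0.000000] = 18.947621
  V(2,+2) = exp(-r*dt) * [p_u*82.024751 + p_m*46.773321 + p_d*17.767223] = 46.848624
  V(1,-1) = exp(-r*dt) * [p_u*2.701056 + p_m*0.000000 + p_d*0.000000] = 0.410627
  V(1,+0) = exp(-r*dt) * [p_u*18.947621 + p_m*2.701056 + p_d*0.000000] = 4.680010
  V(1,+1) = exp(-r*dt) * [p_u*46.848624 + p_m*18.947621 + p_d*2.701056] = 20.234601
  V(0,+0) = exp(-r*dt) * [p_u*20.234601 + p_m*4.680010 + p_d*0.410627] = 6.268445


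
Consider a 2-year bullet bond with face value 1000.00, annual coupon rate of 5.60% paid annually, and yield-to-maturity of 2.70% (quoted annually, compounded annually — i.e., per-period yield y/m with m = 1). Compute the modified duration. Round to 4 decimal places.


Coupon per period c = face * coupon_rate / m = 56.000000
Periods per year m = 1; per-period yield y/m = 0.027000
Number of cashflows N = 2
Cashflows (t years, CF_t, discount factor 1/(1+y/m)^(m*t), PV):
  t = 1.0000: CF_t = 56.000000, DF = 0.973710, PV = 54.527751
  t = 2.0000: CF_t = 1056.000000, DF = 0.948111, PV = 1001.205049
Price P = sum_t PV_t = 1055.732800
First compute Macaulay numerator sum_t t * PV_t:
  t * PV_t at t = 1.0000: 54.527751
  t * PV_t at t = 2.0000: 2002.410098
Macaulay duration D = 2056.937848 / 1055.732800 = 1.948351
Modified duration = D / (1 + y/m) = 1.948351 / (1 + 0.027000) = 1.897128

Answer: Modified duration = 1.8971


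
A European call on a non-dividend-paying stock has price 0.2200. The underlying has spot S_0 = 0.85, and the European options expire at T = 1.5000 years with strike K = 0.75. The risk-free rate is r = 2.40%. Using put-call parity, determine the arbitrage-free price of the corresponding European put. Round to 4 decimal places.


Answer: Put price = 0.0935

Derivation:
Put-call parity: C - P = S_0 * exp(-qT) - K * exp(-rT).
S_0 * exp(-qT) = 0.8500 * 1.00000000 = 0.85000000
K * exp(-rT) = 0.7500 * 0.96464029 = 0.72348022
P = C - S*exp(-qT) + K*exp(-rT)
P = 0.2200 - 0.85000000 + 0.72348022 = 0.0935


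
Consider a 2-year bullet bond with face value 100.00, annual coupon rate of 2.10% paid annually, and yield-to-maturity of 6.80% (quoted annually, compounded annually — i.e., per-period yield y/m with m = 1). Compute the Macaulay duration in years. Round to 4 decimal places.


Answer: Macaulay duration = 1.9785 years

Derivation:
Coupon per period c = face * coupon_rate / m = 2.100000
Periods per year m = 1; per-period yield y/m = 0.068000
Number of cashflows N = 2
Cashflows (t years, CF_t, discount factor 1/(1+y/m)^(m*t), PV):
  t = 1.0000: CF_t = 2.100000, DF = 0.936330, PV = 1.966292
  t = 2.0000: CF_t = 102.100000, DF = 0.876713, PV = 89.512407
Price P = sum_t PV_t = 91.478699
Macaulay numerator sum_t t * PV_t:
  t * PV_t at t = 1.0000: 1.966292
  t * PV_t at t = 2.0000: 179.024814
Macaulay duration D = (sum_t t * PV_t) / P = 180.991107 / 91.478699 = 1.978505


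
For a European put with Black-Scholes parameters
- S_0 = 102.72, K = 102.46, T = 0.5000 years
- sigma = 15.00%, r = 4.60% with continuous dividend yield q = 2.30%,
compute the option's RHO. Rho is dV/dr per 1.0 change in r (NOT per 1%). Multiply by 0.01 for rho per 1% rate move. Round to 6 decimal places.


d1 = 0.1853502371; d2 = 0.0792842199
phi(d1) = 0.3921480279; exp(-qT) = 0.9885658722; exp(-rT) = 0.9772624838
N(-d2) = 0.4684032787
Rho = -K*T*exp(-rT)*N(-d2) = -102.4600 * 0.5000 * 0.9772624838 * 0.4684032787 = -23.450684

Answer: Rho = -23.450684


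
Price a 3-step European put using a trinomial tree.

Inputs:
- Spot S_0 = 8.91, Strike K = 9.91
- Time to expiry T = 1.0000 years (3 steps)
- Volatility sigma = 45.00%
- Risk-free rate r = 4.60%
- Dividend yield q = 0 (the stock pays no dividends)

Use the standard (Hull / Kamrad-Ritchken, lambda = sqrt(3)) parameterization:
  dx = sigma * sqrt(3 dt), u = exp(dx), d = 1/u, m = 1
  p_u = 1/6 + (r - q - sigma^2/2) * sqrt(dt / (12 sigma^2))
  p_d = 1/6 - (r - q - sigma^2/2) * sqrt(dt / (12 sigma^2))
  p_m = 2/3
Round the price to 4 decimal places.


dt = T/N = 0.333333; dx = sigma*sqrt(3*dt) = 0.450000
u = exp(dx) = 1.568312; d = 1/u = 0.637628
p_u = 0.146204, p_m = 0.666667, p_d = 0.187130
Discount per step: exp(-r*dt) = 0.984784
Stock lattice S(k, j) with j the centered position index:
  k=0: S(0,+0) = 8.9100
  k=1: S(1,-1) = 5.6813; S(1,+0) = 8.9100; S(1,+1) = 13.9737
  k=2: S(2,-2) = 3.6225; S(2,-1) = 5.6813; S(2,+0) = 8.9100; S(2,+1) = 13.9737; S(2,+2) = 21.9151
  k=3: S(3,-3) = 2.3098; S(3,-2) = 3.6225; S(3,-1) = 5.6813; S(3,+0) = 8.9100; S(3,+1) = 13.9737; S(3,+2) = 21.9151; S(3,+3) = 34.3697
Terminal payoffs V(N, j) = max(K - S_T, 0):
  V(3,-3) = 7.600169; V(3,-2) = 6.287464; V(3,-1) = 4.228733; V(3,+0) = 1.000000; V(3,+1) = 0.000000; V(3,+2) = 0.000000; V(3,+3) = 0.000000
Backward induction: V(k, j) = exp(-r*dt) * [p_u * V(k+1, j+1) + p_m * V(k+1, j) + p_d * V(k+1, j-1)]
  V(2,-2) = exp(-r*dt) * [p_u*4.228733 + p_m*6.287464 + p_d*7.600169] = 6.137286
  V(2,-1) = exp(-r*dt) * [p_u*1.000000 + p_m*4.228733 + p_d*6.287464] = 4.078905
  V(2,+0) = exp(-r*dt) * [p_u*0.000000 + p_m*1.000000 + p_d*4.228733] = 1.435803
  V(2,+1) = exp(-r*dt) * [p_u*0.000000 + p_m*0.000000 + p_d*1.000000] = 0.184282
  V(2,+2) = exp(-r*dt) * [p_u*0.000000 + p_m*0.000000 + p_d*0.000000] = 0.000000
  V(1,-1) = exp(-r*dt) * [p_u*1.435803 + p_m*4.078905 + p_d*6.137286] = 4.015610
  V(1,+0) = exp(-r*dt) * [p_u*0.184282 + p_m*1.435803 + p_d*4.078905] = 1.720839
  V(1,+1) = exp(-r*dt) * [p_u*0.000000 + p_m*0.184282 + p_d*1.435803] = 0.385578
  V(0,+0) = exp(-r*dt) * [p_u*0.385578 + p_m*1.720839 + p_d*4.015610] = 1.925290

Answer: Price = V(0,0) = 1.9253


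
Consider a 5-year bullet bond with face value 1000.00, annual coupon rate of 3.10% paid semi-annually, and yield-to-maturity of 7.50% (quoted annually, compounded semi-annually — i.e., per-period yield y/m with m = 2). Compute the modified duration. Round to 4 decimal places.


Coupon per period c = face * coupon_rate / m = 15.500000
Periods per year m = 2; per-period yield y/m = 0.037500
Number of cashflows N = 10
Cashflows (t years, CF_t, discount factor 1/(1+y/m)^(m*t), PV):
  t = 0.5000: CF_t = 15.500000, DF = 0.963855, PV = 14.939759
  t = 1.0000: CF_t = 15.500000, DF = 0.929017, PV = 14.399768
  t = 1.5000: CF_t = 15.500000, DF = 0.895438, PV = 13.879294
  t = 2.0000: CF_t = 15.500000, DF = 0.863073, PV = 13.377633
  t = 2.5000: CF_t = 15.500000, DF = 0.831878, PV = 12.894104
  t = 3.0000: CF_t = 15.500000, DF = 0.801810, PV = 12.428052
  t = 3.5000: CF_t = 15.500000, DF = 0.772829, PV = 11.978845
  t = 4.0000: CF_t = 15.500000, DF = 0.744895, PV = 11.545875
  t = 4.5000: CF_t = 15.500000, DF = 0.717971, PV = 11.128554
  t = 5.0000: CF_t = 1015.500000, DF = 0.692020, PV = 702.746795
Price P = sum_t PV_t = 819.318680
First compute Macaulay numerator sum_t t * PV_t:
  t * PV_t at t = 0.5000: 7.469880
  t * PV_t at t = 1.0000: 14.399768
  t * PV_t at t = 1.5000: 20.818941
  t * PV_t at t = 2.0000: 26.755266
  t * PV_t at t = 2.5000: 32.235260
  t * PV_t at t = 3.0000: 37.284156
  t * PV_t at t = 3.5000: 41.925959
  t * PV_t at t = 4.0000: 46.183500
  t * PV_t at t = 4.5000: 50.078494
  t * PV_t at t = 5.0000: 3513.733977
Macaulay duration D = 3790.885202 / 819.318680 = 4.626875
Modified duration = D / (1 + y/m) = 4.626875 / (1 + 0.037500) = 4.459639

Answer: Modified duration = 4.4596


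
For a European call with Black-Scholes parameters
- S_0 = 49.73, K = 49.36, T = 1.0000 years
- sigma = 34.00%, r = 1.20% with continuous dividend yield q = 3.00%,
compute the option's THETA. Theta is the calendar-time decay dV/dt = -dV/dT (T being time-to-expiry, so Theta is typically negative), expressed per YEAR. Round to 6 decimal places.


Answer: Theta = -2.683614

Derivation:
d1 = 0.1390235092; d2 = -0.2009764908
phi(d1) = 0.3951055632; exp(-qT) = 0.9704455335; exp(-rT) = 0.9880717129
Theta = -S*exp(-qT)*phi(d1)*sigma/(2*sqrt(T)) - r*K*exp(-rT)*N(d2) + q*S*exp(-qT)*N(d1)
N(d1) = 0.5552842141; N(d2) = 0.4203584783; sqrt(T) = 1.0000000000
Term 1 = -49.7300 * 0.9704455335 * 0.3951055632 * 0.3400 / (2 * 1.0000000000) = -3.2415422822
Term 2 = -0.0120 * 49.3600 * 0.9880717129 * 0.4203584783 = -0.2460167486
Term 3 = 0.0300 * 49.7300 * 0.9704455335 * 0.5552842141 = 0.8039447561
Theta = -3.2415422822 + (-0.2460167486) + (0.8039447561) = -2.683614


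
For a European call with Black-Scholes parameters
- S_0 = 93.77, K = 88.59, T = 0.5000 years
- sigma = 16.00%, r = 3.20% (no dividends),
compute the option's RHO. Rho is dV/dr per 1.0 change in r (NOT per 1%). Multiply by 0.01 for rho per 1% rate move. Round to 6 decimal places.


d1 = 0.7002654436; d2 = 0.5871283586
phi(d1) = 0.3121959077; exp(-qT) = 1.0000000000; exp(-rT) = 0.9841273201
N(d2) = 0.7214412485
Rho = K*T*exp(-rT)*N(d2) = 88.5900 * 0.5000 * 0.9841273201 * 0.7214412485 = 31.449009

Answer: Rho = 31.449009


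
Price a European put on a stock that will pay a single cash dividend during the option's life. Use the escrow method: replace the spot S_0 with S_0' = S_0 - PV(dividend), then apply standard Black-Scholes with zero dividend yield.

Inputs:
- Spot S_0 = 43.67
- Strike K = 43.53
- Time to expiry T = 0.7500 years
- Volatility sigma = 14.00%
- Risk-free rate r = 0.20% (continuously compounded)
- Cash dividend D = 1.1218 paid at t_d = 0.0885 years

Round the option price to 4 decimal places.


PV(D) = D * exp(-r * t_d) = 1.1218 * 0.99982302 = 1.12160146
S_0' = S_0 - PV(D) = 43.6700 - 1.12160146 = 42.54839854
d1 = (ln(S_0'/K) + (r + sigma^2/2)*T) / (sigma*sqrt(T)) = -0.11512478
d2 = d1 - sigma*sqrt(T) = -0.23636834
exp(-rT) = 0.99850112
N(-d1) = 0.54582689; N(-d2) = 0.59342657
P = K * exp(-rT) * N(-d2) - S_0' * N(-d1) = 43.5300 * 0.99850112 * 0.59342657 - 42.54839854 * 0.54582689 = 2.5691

Answer: Price = 2.5691


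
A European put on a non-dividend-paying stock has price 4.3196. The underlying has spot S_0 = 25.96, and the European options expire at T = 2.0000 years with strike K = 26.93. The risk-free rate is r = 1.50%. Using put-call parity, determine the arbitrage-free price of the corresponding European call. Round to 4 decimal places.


Put-call parity: C - P = S_0 * exp(-qT) - K * exp(-rT).
S_0 * exp(-qT) = 25.9600 * 1.00000000 = 25.96000000
K * exp(-rT) = 26.9300 * 0.97044553 = 26.13409822
C = P + S*exp(-qT) - K*exp(-rT)
C = 4.3196 + 25.96000000 - 26.13409822 = 4.1455

Answer: Call price = 4.1455


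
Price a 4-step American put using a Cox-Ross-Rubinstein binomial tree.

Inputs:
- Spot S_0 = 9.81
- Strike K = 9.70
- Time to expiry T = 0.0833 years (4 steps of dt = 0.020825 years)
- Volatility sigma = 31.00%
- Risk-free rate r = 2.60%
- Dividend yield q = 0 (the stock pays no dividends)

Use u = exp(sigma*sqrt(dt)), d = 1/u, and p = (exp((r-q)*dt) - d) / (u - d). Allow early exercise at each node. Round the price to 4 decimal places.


Answer: Price = V(0,0) = 0.2837

Derivation:
dt = T/N = 0.020825
u = exp(sigma*sqrt(dt)) = 1.045751; d = 1/u = 0.956250
p = (exp((r-q)*dt) - d) / (u - d) = 0.494869
Discount per step: exp(-r*dt) = 0.999459
Stock lattice S(k, i) with i counting down-moves:
  k=0: S(0,0) = 9.8100
  k=1: S(1,0) = 10.2588; S(1,1) = 9.3808
  k=2: S(2,0) = 10.7282; S(2,1) = 9.8100; S(2,2) = 8.9704
  k=3: S(3,0) = 11.2190; S(3,1) = 10.2588; S(3,2) = 9.3808; S(3,3) = 8.5780
  k=4: S(4,0) = 11.7323; S(4,1) = 10.7282; S(4,2) = 9.8100; S(4,3) = 8.9704; S(4,4) = 8.2027
Terminal payoffs V(N, i) = max(K - S_T, 0):
  V(4,0) = 0.000000; V(4,1) = 0.000000; V(4,2) = 0.000000; V(4,3) = 0.729594; V(4,4) = 1.497332
Backward induction: V(k, i) = exp(-r*dt) * [p * V(k+1, i) + (1-p) * V(k+1, i+1)]; then take max(V_cont, immediate exercise) for American.
  V(3,0) = exp(-r*dt) * [p*0.000000 + (1-p)*0.000000] = 0.000000; exercise = 0.000000; V(3,0) = max -> 0.000000
  V(3,1) = exp(-r*dt) * [p*0.000000 + (1-p)*0.000000] = 0.000000; exercise = 0.000000; V(3,1) = max -> 0.000000
  V(3,2) = exp(-r*dt) * [p*0.000000 + (1-p)*0.729594] = 0.368341; exercise = 0.319186; V(3,2) = max -> 0.368341
  V(3,3) = exp(-r*dt) * [p*0.729594 + (1-p)*1.497332] = 1.116797; exercise = 1.122048; V(3,3) = max -> 1.122048
  V(2,0) = exp(-r*dt) * [p*0.000000 + (1-p)*0.000000] = 0.000000; exercise = 0.000000; V(2,0) = max -> 0.000000
  V(2,1) = exp(-r*dt) * [p*0.000000 + (1-p)*0.368341] = 0.185960; exercise = 0.000000; V(2,1) = max -> 0.185960
  V(2,2) = exp(-r*dt) * [p*0.368341 + (1-p)*1.122048] = 0.748656; exercise = 0.729594; V(2,2) = max -> 0.748656
  V(1,0) = exp(-r*dt) * [p*0.000000 + (1-p)*0.185960] = 0.093883; exercise = 0.000000; V(1,0) = max -> 0.093883
  V(1,1) = exp(-r*dt) * [p*0.185960 + (1-p)*0.748656] = 0.469941; exercise = 0.319186; V(1,1) = max -> 0.469941
  V(0,0) = exp(-r*dt) * [p*0.093883 + (1-p)*0.469941] = 0.283688; exercise = 0.000000; V(0,0) = max -> 0.283688


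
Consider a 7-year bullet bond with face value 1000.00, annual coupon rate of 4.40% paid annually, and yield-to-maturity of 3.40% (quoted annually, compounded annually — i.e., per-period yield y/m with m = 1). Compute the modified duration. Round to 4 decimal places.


Coupon per period c = face * coupon_rate / m = 44.000000
Periods per year m = 1; per-period yield y/m = 0.034000
Number of cashflows N = 7
Cashflows (t years, CF_t, discount factor 1/(1+y/m)^(m*t), PV):
  t = 1.0000: CF_t = 44.000000, DF = 0.967118, PV = 42.553191
  t = 2.0000: CF_t = 44.000000, DF = 0.935317, PV = 41.153957
  t = 3.0000: CF_t = 44.000000, DF = 0.904562, PV = 39.800732
  t = 4.0000: CF_t = 44.000000, DF = 0.874818, PV = 38.492004
  t = 5.0000: CF_t = 44.000000, DF = 0.846052, PV = 37.226309
  t = 6.0000: CF_t = 44.000000, DF = 0.818233, PV = 36.002233
  t = 7.0000: CF_t = 1044.000000, DF = 0.791327, PV = 826.145853
Price P = sum_t PV_t = 1061.374281
First compute Macaulay numerator sum_t t * PV_t:
  t * PV_t at t = 1.0000: 42.553191
  t * PV_t at t = 2.0000: 82.307914
  t * PV_t at t = 3.0000: 119.402196
  t * PV_t at t = 4.0000: 153.968016
  t * PV_t at t = 5.0000: 186.131547
  t * PV_t at t = 6.0000: 216.013401
  t * PV_t at t = 7.0000: 5783.020973
Macaulay duration D = 6583.397239 / 1061.374281 = 6.202710
Modified duration = D / (1 + y/m) = 6.202710 / (1 + 0.034000) = 5.998753

Answer: Modified duration = 5.9988


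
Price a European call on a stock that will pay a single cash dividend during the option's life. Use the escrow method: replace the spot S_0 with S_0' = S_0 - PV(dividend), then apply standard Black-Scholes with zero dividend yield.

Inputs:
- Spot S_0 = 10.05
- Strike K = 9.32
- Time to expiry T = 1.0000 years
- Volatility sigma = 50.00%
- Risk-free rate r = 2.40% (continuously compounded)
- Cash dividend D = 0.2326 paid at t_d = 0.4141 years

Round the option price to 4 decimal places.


Answer: Price = 2.2490

Derivation:
PV(D) = D * exp(-r * t_d) = 0.2326 * 0.99011082 = 0.23029978
S_0' = S_0 - PV(D) = 10.0500 - 0.23029978 = 9.81970022
d1 = (ln(S_0'/K) + (r + sigma^2/2)*T) / (sigma*sqrt(T)) = 0.40245593
d2 = d1 - sigma*sqrt(T) = -0.09754407
exp(-rT) = 0.97628571
N(d1) = 0.65632574; N(d2) = 0.46114717
C = S_0' * N(d1) - K * exp(-rT) * N(d2) = 9.81970022 * 0.65632574 - 9.3200 * 0.97628571 * 0.46114717 = 2.2490


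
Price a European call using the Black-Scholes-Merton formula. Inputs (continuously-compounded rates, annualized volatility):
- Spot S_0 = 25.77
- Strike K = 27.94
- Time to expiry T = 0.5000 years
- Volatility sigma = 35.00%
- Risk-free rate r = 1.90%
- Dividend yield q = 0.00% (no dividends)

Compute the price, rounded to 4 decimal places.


Answer: Price = 1.7868

Derivation:
d1 = (ln(S/K) + (r - q + 0.5*sigma^2) * T) / (sigma * sqrt(T)) = -0.16454710
d2 = d1 - sigma * sqrt(T) = -0.41203447
exp(-rT) = 0.99054498; exp(-qT) = 1.00000000
C = S_0 * exp(-qT) * N(d1) - K * exp(-rT) * N(d2)
N(d1) = 0.43465024; N(d2) = 0.34015708
C = 25.7700 * 1.00000000 * 0.43465024 - 27.9400 * 0.99054498 * 0.34015708 = 1.7868


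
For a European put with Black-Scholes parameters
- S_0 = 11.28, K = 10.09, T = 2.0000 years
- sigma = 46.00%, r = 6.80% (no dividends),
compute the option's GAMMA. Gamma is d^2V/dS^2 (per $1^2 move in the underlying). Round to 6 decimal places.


d1 = 0.7057024236; d2 = 0.0551641849
phi(d1) = 0.3110049382; exp(-qT) = 1.0000000000; exp(-rT) = 0.8728426325
Gamma = exp(-qT) * phi(d1) / (S * sigma * sqrt(T)) = 1.0000000000 * 0.3110049382 / (11.2800 * 0.4600 * 1.4142135624) = 0.042382

Answer: Gamma = 0.042382


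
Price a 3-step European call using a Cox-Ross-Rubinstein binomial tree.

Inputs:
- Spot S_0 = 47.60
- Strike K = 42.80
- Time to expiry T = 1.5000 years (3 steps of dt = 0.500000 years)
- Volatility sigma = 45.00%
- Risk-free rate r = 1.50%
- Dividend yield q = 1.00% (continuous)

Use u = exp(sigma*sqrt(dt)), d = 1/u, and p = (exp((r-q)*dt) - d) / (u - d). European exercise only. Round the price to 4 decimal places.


Answer: Price = V(0,0) = 12.9622

Derivation:
dt = T/N = 0.500000
u = exp(sigma*sqrt(dt)) = 1.374648; d = 1/u = 0.727459
p = (exp((r-q)*dt) - d) / (u - d) = 0.424983
Discount per step: exp(-r*dt) = 0.992528
Stock lattice S(k, i) with i counting down-moves:
  k=0: S(0,0) = 47.6000
  k=1: S(1,0) = 65.4333; S(1,1) = 34.6270
  k=2: S(2,0) = 89.9477; S(2,1) = 47.6000; S(2,2) = 25.1897
  k=3: S(3,0) = 123.6465; S(3,1) = 65.4333; S(3,2) = 34.6270; S(3,3) = 18.3245
Terminal payoffs V(N, i) = max(S_T - K, 0):
  V(3,0) = 80.846528; V(3,1) = 22.633268; V(3,2) = 0.000000; V(3,3) = 0.000000
Backward induction: V(k, i) = exp(-r*dt) * [p * V(k+1, i) + (1-p) * V(k+1, i+1)].
  V(2,0) = exp(-r*dt) * [p*80.846528 + (1-p)*22.633268] = 47.018926
  V(2,1) = exp(-r*dt) * [p*22.633268 + (1-p)*0.000000] = 9.546875
  V(2,2) = exp(-r*dt) * [p*0.000000 + (1-p)*0.000000] = 0.000000
  V(1,0) = exp(-r*dt) * [p*47.018926 + (1-p)*9.546875] = 25.281522
  V(1,1) = exp(-r*dt) * [p*9.546875 + (1-p)*0.000000] = 4.026941
  V(0,0) = exp(-r*dt) * [p*25.281522 + (1-p)*4.026941] = 12.962187


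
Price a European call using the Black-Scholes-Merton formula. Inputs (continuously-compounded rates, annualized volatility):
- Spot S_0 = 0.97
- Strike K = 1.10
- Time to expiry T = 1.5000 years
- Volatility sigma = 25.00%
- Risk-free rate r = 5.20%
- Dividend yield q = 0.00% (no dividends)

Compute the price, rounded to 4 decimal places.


Answer: Price = 0.0986

Derivation:
d1 = (ln(S/K) + (r - q + 0.5*sigma^2) * T) / (sigma * sqrt(T)) = -0.00292106
d2 = d1 - sigma * sqrt(T) = -0.30910727
exp(-rT) = 0.92496443; exp(-qT) = 1.00000000
C = S_0 * exp(-qT) * N(d1) - K * exp(-rT) * N(d2)
N(d1) = 0.49883467; N(d2) = 0.37861996
C = 0.9700 * 1.00000000 * 0.49883467 - 1.1000 * 0.92496443 * 0.37861996 = 0.0986


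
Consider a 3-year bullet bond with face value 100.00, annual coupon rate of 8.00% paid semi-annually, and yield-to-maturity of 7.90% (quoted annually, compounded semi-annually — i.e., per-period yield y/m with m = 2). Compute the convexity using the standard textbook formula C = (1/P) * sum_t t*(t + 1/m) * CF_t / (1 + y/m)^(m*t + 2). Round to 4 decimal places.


Coupon per period c = face * coupon_rate / m = 4.000000
Periods per year m = 2; per-period yield y/m = 0.039500
Number of cashflows N = 6
Cashflows (t years, CF_t, discount factor 1/(1+y/m)^(m*t), PV):
  t = 0.5000: CF_t = 4.000000, DF = 0.962001, PV = 3.848004
  t = 1.0000: CF_t = 4.000000, DF = 0.925446, PV = 3.701783
  t = 1.5000: CF_t = 4.000000, DF = 0.890280, PV = 3.561119
  t = 2.0000: CF_t = 4.000000, DF = 0.856450, PV = 3.425800
  t = 2.5000: CF_t = 4.000000, DF = 0.823906, PV = 3.295623
  t = 3.0000: CF_t = 104.000000, DF = 0.792598, PV = 82.430205
Price P = sum_t PV_t = 100.262534
Convexity numerator sum_t t*(t + 1/m) * CF_t / (1+y/m)^(m*t + 2):
  t = 0.5000: term = 1.780560
  t = 1.0000: term = 5.138700
  t = 1.5000: term = 9.886869
  t = 2.0000: term = 15.851962
  t = 2.5000: term = 22.874405
  t = 3.0000: term = 800.989253
Convexity = (1/P) * sum = 856.521749 / 100.262534 = 8.542790

Answer: Convexity = 8.5428


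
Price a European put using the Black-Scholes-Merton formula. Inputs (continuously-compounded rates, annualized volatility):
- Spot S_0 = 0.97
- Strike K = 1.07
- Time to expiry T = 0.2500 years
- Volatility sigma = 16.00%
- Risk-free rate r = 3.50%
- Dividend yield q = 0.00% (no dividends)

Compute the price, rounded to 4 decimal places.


Answer: Price = 0.0961

Derivation:
d1 = (ln(S/K) + (r - q + 0.5*sigma^2) * T) / (sigma * sqrt(T)) = -1.07709820
d2 = d1 - sigma * sqrt(T) = -1.15709820
exp(-rT) = 0.99128817; exp(-qT) = 1.00000000
P = K * exp(-rT) * N(-d2) - S_0 * exp(-qT) * N(-d1)
N(-d1) = 0.85928180; N(-d2) = 0.87638388
P = 1.0700 * 0.99128817 * 0.87638388 - 0.9700 * 1.00000000 * 0.85928180 = 0.0961


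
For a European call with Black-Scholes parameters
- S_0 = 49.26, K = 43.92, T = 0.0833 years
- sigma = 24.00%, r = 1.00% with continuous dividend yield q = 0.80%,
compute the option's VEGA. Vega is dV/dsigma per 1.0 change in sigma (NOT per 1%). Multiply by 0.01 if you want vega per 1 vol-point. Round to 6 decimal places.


d1 = 1.6935372748; d2 = 1.6242691003
phi(d1) = 0.0950860713; exp(-qT) = 0.9993338220; exp(-rT) = 0.9991673468
Vega = S * exp(-qT) * phi(d1) * sqrt(T) = 49.2600 * 0.9993338220 * 0.0950860713 * 0.2886173938 = 1.350966

Answer: Vega = 1.350966


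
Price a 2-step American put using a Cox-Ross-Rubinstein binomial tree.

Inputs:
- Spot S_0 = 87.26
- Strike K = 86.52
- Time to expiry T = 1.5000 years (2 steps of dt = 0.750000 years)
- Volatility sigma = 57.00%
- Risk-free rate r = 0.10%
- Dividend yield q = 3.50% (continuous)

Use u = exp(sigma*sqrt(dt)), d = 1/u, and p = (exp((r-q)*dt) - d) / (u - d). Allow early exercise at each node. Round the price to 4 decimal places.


dt = T/N = 0.750000
u = exp(sigma*sqrt(dt)) = 1.638260; d = 1/u = 0.610404
p = (exp((r-q)*dt) - d) / (u - d) = 0.354542
Discount per step: exp(-r*dt) = 0.999250
Stock lattice S(k, i) with i counting down-moves:
  k=0: S(0,0) = 87.2600
  k=1: S(1,0) = 142.9545; S(1,1) = 53.2638
  k=2: S(2,0) = 234.1966; S(2,1) = 87.2600; S(2,2) = 32.5125
Terminal payoffs V(N, i) = max(K - S_T, 0):
  V(2,0) = 0.000000; V(2,1) = 0.000000; V(2,2) = 54.007546
Backward induction: V(k, i) = exp(-r*dt) * [p * V(k+1, i) + (1-p) * V(k+1, i+1)]; then take max(V_cont, immediate exercise) for American.
  V(1,0) = exp(-r*dt) * [p*0.000000 + (1-p)*0.000000] = 0.000000; exercise = 0.000000; V(1,0) = max -> 0.000000
  V(1,1) = exp(-r*dt) * [p*0.000000 + (1-p)*54.007546] = 34.833443; exercise = 33.256159; V(1,1) = max -> 34.833443
  V(0,0) = exp(-r*dt) * [p*0.000000 + (1-p)*34.833443] = 22.466652; exercise = 0.000000; V(0,0) = max -> 22.466652

Answer: Price = V(0,0) = 22.4667


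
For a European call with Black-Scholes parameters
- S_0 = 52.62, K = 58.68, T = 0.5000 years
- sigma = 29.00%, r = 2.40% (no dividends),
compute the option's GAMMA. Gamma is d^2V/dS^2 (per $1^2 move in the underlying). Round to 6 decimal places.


Answer: Gamma = 0.034520

Derivation:
d1 = -0.3705126282; d2 = -0.5755735948
phi(d1) = 0.3724776150; exp(-qT) = 1.0000000000; exp(-rT) = 0.9880717129
Gamma = exp(-qT) * phi(d1) / (S * sigma * sqrt(T)) = 1.0000000000 * 0.3724776150 / (52.6200 * 0.2900 * 0.7071067812) = 0.034520
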